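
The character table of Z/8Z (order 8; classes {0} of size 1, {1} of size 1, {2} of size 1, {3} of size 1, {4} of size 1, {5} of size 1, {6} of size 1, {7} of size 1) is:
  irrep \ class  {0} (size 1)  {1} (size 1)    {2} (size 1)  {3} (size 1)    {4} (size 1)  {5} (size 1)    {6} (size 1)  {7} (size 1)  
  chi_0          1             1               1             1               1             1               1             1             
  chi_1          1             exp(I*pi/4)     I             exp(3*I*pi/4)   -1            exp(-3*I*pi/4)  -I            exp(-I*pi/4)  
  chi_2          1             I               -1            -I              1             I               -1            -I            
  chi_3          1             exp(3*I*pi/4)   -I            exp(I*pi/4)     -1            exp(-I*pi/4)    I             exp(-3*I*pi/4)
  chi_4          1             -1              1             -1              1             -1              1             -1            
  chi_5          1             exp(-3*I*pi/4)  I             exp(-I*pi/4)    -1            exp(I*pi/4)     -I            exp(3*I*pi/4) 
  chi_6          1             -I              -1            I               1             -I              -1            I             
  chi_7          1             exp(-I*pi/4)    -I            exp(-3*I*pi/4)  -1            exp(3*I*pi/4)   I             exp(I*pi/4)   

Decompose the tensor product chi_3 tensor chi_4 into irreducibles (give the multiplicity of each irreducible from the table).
chi_3 tensor chi_4 = chi_7 (all other irreducibles have multiplicity 0).

Derivation: The character of a tensor product is the pointwise product (chi_3 * chi_4)(C) = chi_3(C) * chi_4(C):
  {0}: (1)*(1), {1}: (exp(3*I*pi/4))*(-1), {2}: (-I)*(1), {3}: (exp(I*pi/4))*(-1), {4}: (-1)*(1), {5}: (exp(-I*pi/4))*(-1), {6}: (I)*(1), {7}: (exp(-3*I*pi/4))*(-1)
so (chi_3 * chi_4) takes values
  {0} -> 1, {1} -> -exp(3*I*pi/4), {2} -> -I, {3} -> -exp(I*pi/4), {4} -> -1, {5} -> -exp(-I*pi/4), {6} -> I, {7} -> -exp(-3*I*pi/4).
Now take the inner product of this character with each irreducible chi from the table, <chi_3*chi_4, chi> = (1/8) sum_C |C| (chi_3*chi_4)(C) conj(chi(C)):
  <chi_3*chi_4, chi_0> = (1/8)[1*(1)*conj(1) + 1*(-exp(3*I*pi/4))*conj(1) + 1*(-I)*conj(1) + 1*(-exp(I*pi/4))*conj(1) + 1*(-1)*conj(1) + 1*(-exp(-I*pi/4))*conj(1) + 1*(I)*conj(1) + 1*(-exp(-3*I*pi/4))*conj(1)]
      = (1/8)[(1) + (-exp(3*I*pi/4)) + (-I) + (-exp(I*pi/4)) + (-1) + (-exp(-I*pi/4)) + (I) + (-exp(-3*I*pi/4))] = 0/8 = 0
  <chi_3*chi_4, chi_1> = (1/8)[1*(1)*conj(1) + 1*(-exp(3*I*pi/4))*conj(exp(I*pi/4)) + 1*(-I)*conj(I) + 1*(-exp(I*pi/4))*conj(exp(3*I*pi/4)) + 1*(-1)*conj(-1) + 1*(-exp(-I*pi/4))*conj(exp(-3*I*pi/4)) + 1*(I)*conj(-I) + 1*(-exp(-3*I*pi/4))*conj(exp(-I*pi/4))]
      = (1/8)[(1) + (-I) + (-1) + (I) + (1) + (-I) + (-1) + (I)] = 0/8 = 0
  <chi_3*chi_4, chi_2> = (1/8)[1*(1)*conj(1) + 1*(-exp(3*I*pi/4))*conj(I) + 1*(-I)*conj(-1) + 1*(-exp(I*pi/4))*conj(-I) + 1*(-1)*conj(1) + 1*(-exp(-I*pi/4))*conj(I) + 1*(I)*conj(-1) + 1*(-exp(-3*I*pi/4))*conj(-I)]
      = (1/8)[(1) + (exp(-3*I*pi/4)) + (I) + (-exp(3*I*pi/4)) + (-1) + (exp(I*pi/4)) + (-I) + (-exp(-I*pi/4))] = 0/8 = 0
  <chi_3*chi_4, chi_3> = (1/8)[1*(1)*conj(1) + 1*(-exp(3*I*pi/4))*conj(exp(3*I*pi/4)) + 1*(-I)*conj(-I) + 1*(-exp(I*pi/4))*conj(exp(I*pi/4)) + 1*(-1)*conj(-1) + 1*(-exp(-I*pi/4))*conj(exp(-I*pi/4)) + 1*(I)*conj(I) + 1*(-exp(-3*I*pi/4))*conj(exp(-3*I*pi/4))]
      = (1/8)[(1) + (-1) + (1) + (-1) + (1) + (-1) + (1) + (-1)] = 0/8 = 0
  <chi_3*chi_4, chi_4> = (1/8)[1*(1)*conj(1) + 1*(-exp(3*I*pi/4))*conj(-1) + 1*(-I)*conj(1) + 1*(-exp(I*pi/4))*conj(-1) + 1*(-1)*conj(1) + 1*(-exp(-I*pi/4))*conj(-1) + 1*(I)*conj(1) + 1*(-exp(-3*I*pi/4))*conj(-1)]
      = (1/8)[(1) + (exp(3*I*pi/4)) + (-I) + (exp(I*pi/4)) + (-1) + (exp(-I*pi/4)) + (I) + (exp(-3*I*pi/4))] = 0/8 = 0
  <chi_3*chi_4, chi_5> = (1/8)[1*(1)*conj(1) + 1*(-exp(3*I*pi/4))*conj(exp(-3*I*pi/4)) + 1*(-I)*conj(I) + 1*(-exp(I*pi/4))*conj(exp(-I*pi/4)) + 1*(-1)*conj(-1) + 1*(-exp(-I*pi/4))*conj(exp(I*pi/4)) + 1*(I)*conj(-I) + 1*(-exp(-3*I*pi/4))*conj(exp(3*I*pi/4))]
      = (1/8)[(1) + (I) + (-1) + (-I) + (1) + (I) + (-1) + (-I)] = 0/8 = 0
  <chi_3*chi_4, chi_6> = (1/8)[1*(1)*conj(1) + 1*(-exp(3*I*pi/4))*conj(-I) + 1*(-I)*conj(-1) + 1*(-exp(I*pi/4))*conj(I) + 1*(-1)*conj(1) + 1*(-exp(-I*pi/4))*conj(-I) + 1*(I)*conj(-1) + 1*(-exp(-3*I*pi/4))*conj(I)]
      = (1/8)[(1) + (-exp(-3*I*pi/4)) + (I) + (exp(3*I*pi/4)) + (-1) + (-exp(I*pi/4)) + (-I) + (exp(-I*pi/4))] = 0/8 = 0
  <chi_3*chi_4, chi_7> = (1/8)[1*(1)*conj(1) + 1*(-exp(3*I*pi/4))*conj(exp(-I*pi/4)) + 1*(-I)*conj(-I) + 1*(-exp(I*pi/4))*conj(exp(-3*I*pi/4)) + 1*(-1)*conj(-1) + 1*(-exp(-I*pi/4))*conj(exp(3*I*pi/4)) + 1*(I)*conj(I) + 1*(-exp(-3*I*pi/4))*conj(exp(I*pi/4))]
      = (1/8)[(1) + (1) + (1) + (1) + (1) + (1) + (1) + (1)] = 8/8 = 1
(Exp terms are combined using exp(i*s)*conj(exp(i*t)) = exp(i*(s-t)), and sums of them are collapsed using the identity that for every m > 1 the m distinct m-th roots of unity sum to 0, e.g. 1 + exp(2*I*pi/3) + exp(-2*I*pi/3) = 0.)
Hence the multiplicities are chi_7: 1. Dimension check: dim(chi_3)*dim(chi_4) = 1*1 = 1 and sum (mult * dim) = 1*1 = 1.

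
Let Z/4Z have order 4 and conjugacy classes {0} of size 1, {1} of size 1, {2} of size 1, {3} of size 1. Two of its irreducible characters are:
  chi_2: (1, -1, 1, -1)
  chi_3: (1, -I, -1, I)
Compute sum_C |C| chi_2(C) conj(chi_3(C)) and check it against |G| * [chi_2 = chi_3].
Sum = 0; so <chi_2, chi_3> = 0 (distinct irreducibles are orthogonal).

Why: Compute term by term over conjugacy classes (|C| * chi_2(C) * conj(chi_3(C))):
  1*(1)*conj(1) + 1*(-1)*conj(-I) + 1*(1)*conj(-1) + 1*(-1)*conj(I)
  = (1) + (-I) + (-1) + (I)
  = 0.
(Exp terms are combined using exp(i*s)*conj(exp(i*t)) = exp(i*(s-t)), and sums of them are collapsed using the identity that for every m > 1 the m distinct m-th roots of unity sum to 0, e.g. 1 + exp(2*I*pi/3) + exp(-2*I*pi/3) = 0.)
Dividing by |G| = 4 gives 0/4 = 0, matching the row-orthogonality relation <chi_2, chi_3> = [chi_2 = chi_3].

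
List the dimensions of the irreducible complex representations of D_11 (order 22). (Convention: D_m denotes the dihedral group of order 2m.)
Dimensions: 1, 1, 2, 2, 2, 2, 2

Proof sketch: There are 7 irreducibles (= number of conjugacy classes). Their dimensions d_i satisfy sum d_i^2 = |G| = 22: 1 + 1 + 4 + 4 + 4 + 4 + 4 = 22.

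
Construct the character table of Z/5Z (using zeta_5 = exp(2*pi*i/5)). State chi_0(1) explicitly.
Character table of Z/5Z (irreps indexed chi_0,...,chi_4 with chi_k(m) = zeta_5^(k*m), zeta_5 = exp(2*pi*i/5)):
  irrep \ class  {0} (size 1)  {1} (size 1)    {2} (size 1)    {3} (size 1)    {4} (size 1)  
  chi_0          1             1               1               1               1             
  chi_1          1             exp(2*I*pi/5)   exp(4*I*pi/5)   exp(-4*I*pi/5)  exp(-2*I*pi/5)
  chi_2          1             exp(4*I*pi/5)   exp(-2*I*pi/5)  exp(2*I*pi/5)   exp(-4*I*pi/5)
  chi_3          1             exp(-4*I*pi/5)  exp(2*I*pi/5)   exp(-2*I*pi/5)  exp(4*I*pi/5) 
  chi_4          1             exp(-2*I*pi/5)  exp(-4*I*pi/5)  exp(4*I*pi/5)   exp(2*I*pi/5) 

Spot check: chi_0(1) = zeta_5^(0*1) = zeta_5^0 = 1.

Z/5Z is abelian, so all 5 irreducible complex representations are 1-dimensional. They are given by chi_k(m) = zeta_5^(k*m) for k = 0,...,4. Row orthogonality: sum_m chi_k(m) conj(chi_l(m)) = 5 * [k = l].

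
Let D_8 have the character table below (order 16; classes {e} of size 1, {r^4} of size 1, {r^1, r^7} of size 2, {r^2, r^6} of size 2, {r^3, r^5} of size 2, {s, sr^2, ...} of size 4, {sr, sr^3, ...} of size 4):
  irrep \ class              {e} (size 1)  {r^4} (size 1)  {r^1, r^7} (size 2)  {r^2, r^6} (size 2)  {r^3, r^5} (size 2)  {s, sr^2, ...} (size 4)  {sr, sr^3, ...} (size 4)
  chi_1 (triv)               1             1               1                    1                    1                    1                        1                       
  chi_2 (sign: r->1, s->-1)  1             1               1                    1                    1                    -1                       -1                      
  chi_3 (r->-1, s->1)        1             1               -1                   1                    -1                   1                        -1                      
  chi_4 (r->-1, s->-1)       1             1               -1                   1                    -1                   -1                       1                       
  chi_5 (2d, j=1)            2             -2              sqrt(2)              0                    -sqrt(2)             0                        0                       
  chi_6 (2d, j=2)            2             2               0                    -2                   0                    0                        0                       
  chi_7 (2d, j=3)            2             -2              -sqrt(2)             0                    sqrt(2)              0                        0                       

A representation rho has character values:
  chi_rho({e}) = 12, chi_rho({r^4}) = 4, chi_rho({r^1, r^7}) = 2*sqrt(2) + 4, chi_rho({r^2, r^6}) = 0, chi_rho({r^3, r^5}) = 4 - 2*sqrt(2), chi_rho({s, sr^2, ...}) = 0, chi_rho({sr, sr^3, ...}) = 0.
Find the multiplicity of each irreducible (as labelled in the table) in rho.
Multiplicities: chi_1: 2, chi_2: 2, chi_3: 0, chi_4: 0, chi_5: 2, chi_6: 2, chi_7: 0.

Justification: Use <chi_rho, chi> = (1/|G|) sum_C |C| * chi_rho(C) * conj(chi(C)) with |G| = 16 for each irreducible chi in the table:
  <chi_rho, chi_1> = (1/16)[1*(12)*conj(1) + 1*(4)*conj(1) + 2*(2*sqrt(2) + 4)*conj(1) + 2*(0)*conj(1) + 2*(4 - 2*sqrt(2))*conj(1) + 4*(0)*conj(1) + 4*(0)*conj(1)]
      = (1/16)[(12) + (4) + (4*sqrt(2) + 8) + (0) + (8 - 4*sqrt(2)) + (0) + (0)] = 32/16 = 2
  <chi_rho, chi_2> = (1/16)[1*(12)*conj(1) + 1*(4)*conj(1) + 2*(2*sqrt(2) + 4)*conj(1) + 2*(0)*conj(1) + 2*(4 - 2*sqrt(2))*conj(1) + 4*(0)*conj(-1) + 4*(0)*conj(-1)]
      = (1/16)[(12) + (4) + (4*sqrt(2) + 8) + (0) + (8 - 4*sqrt(2)) + (0) + (0)] = 32/16 = 2
  <chi_rho, chi_3> = (1/16)[1*(12)*conj(1) + 1*(4)*conj(1) + 2*(2*sqrt(2) + 4)*conj(-1) + 2*(0)*conj(1) + 2*(4 - 2*sqrt(2))*conj(-1) + 4*(0)*conj(1) + 4*(0)*conj(-1)]
      = (1/16)[(12) + (4) + (-8 - 4*sqrt(2)) + (0) + (-8 + 4*sqrt(2)) + (0) + (0)] = 0/16 = 0
  <chi_rho, chi_4> = (1/16)[1*(12)*conj(1) + 1*(4)*conj(1) + 2*(2*sqrt(2) + 4)*conj(-1) + 2*(0)*conj(1) + 2*(4 - 2*sqrt(2))*conj(-1) + 4*(0)*conj(-1) + 4*(0)*conj(1)]
      = (1/16)[(12) + (4) + (-8 - 4*sqrt(2)) + (0) + (-8 + 4*sqrt(2)) + (0) + (0)] = 0/16 = 0
  <chi_rho, chi_5> = (1/16)[1*(12)*conj(2) + 1*(4)*conj(-2) + 2*(2*sqrt(2) + 4)*conj(sqrt(2)) + 2*(0)*conj(0) + 2*(4 - 2*sqrt(2))*conj(-sqrt(2)) + 4*(0)*conj(0) + 4*(0)*conj(0)]
      = (1/16)[(24) + (-8) + (8 + 8*sqrt(2)) + (0) + (8 - 8*sqrt(2)) + (0) + (0)] = 32/16 = 2
  <chi_rho, chi_6> = (1/16)[1*(12)*conj(2) + 1*(4)*conj(2) + 2*(2*sqrt(2) + 4)*conj(0) + 2*(0)*conj(-2) + 2*(4 - 2*sqrt(2))*conj(0) + 4*(0)*conj(0) + 4*(0)*conj(0)]
      = (1/16)[(24) + (8) + (0) + (0) + (0) + (0) + (0)] = 32/16 = 2
  <chi_rho, chi_7> = (1/16)[1*(12)*conj(2) + 1*(4)*conj(-2) + 2*(2*sqrt(2) + 4)*conj(-sqrt(2)) + 2*(0)*conj(0) + 2*(4 - 2*sqrt(2))*conj(sqrt(2)) + 4*(0)*conj(0) + 4*(0)*conj(0)]
      = (1/16)[(24) + (-8) + (-8*sqrt(2) - 8) + (0) + (-8 + 8*sqrt(2)) + (0) + (0)] = 0/16 = 0
Dimension check: dim(rho) = sum (mult * dim) = 2*1 + 2*1 + 0*1 + 0*1 + 2*2 + 2*2 + 0*2 = 12 = chi_rho(e) = 12.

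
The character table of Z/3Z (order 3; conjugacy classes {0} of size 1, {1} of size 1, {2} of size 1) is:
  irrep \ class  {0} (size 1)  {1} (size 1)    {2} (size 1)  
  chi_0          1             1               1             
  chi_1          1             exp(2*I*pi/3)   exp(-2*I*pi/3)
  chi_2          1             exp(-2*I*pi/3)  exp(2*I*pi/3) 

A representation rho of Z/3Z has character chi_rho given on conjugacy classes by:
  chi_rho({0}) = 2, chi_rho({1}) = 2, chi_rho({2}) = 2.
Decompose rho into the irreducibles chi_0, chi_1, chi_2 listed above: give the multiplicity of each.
Multiplicities: chi_0: 2, chi_1: 0, chi_2: 0.

Argument: Use <chi_rho, chi> = (1/|G|) sum_C |C| * chi_rho(C) * conj(chi(C)) with |G| = 3 for each irreducible chi in the table:
  <chi_rho, chi_0> = (1/3)[1*(2)*conj(1) + 1*(2)*conj(1) + 1*(2)*conj(1)]
      = (1/3)[(2) + (2) + (2)] = 6/3 = 2
  <chi_rho, chi_1> = (1/3)[1*(2)*conj(1) + 1*(2)*conj(exp(2*I*pi/3)) + 1*(2)*conj(exp(-2*I*pi/3))]
      = (1/3)[(2) + (2*exp(-2*I*pi/3)) + (2*exp(2*I*pi/3))] = 0/3 = 0
  <chi_rho, chi_2> = (1/3)[1*(2)*conj(1) + 1*(2)*conj(exp(-2*I*pi/3)) + 1*(2)*conj(exp(2*I*pi/3))]
      = (1/3)[(2) + (2*exp(2*I*pi/3)) + (2*exp(-2*I*pi/3))] = 0/3 = 0
(Exp terms are combined using exp(i*s)*conj(exp(i*t)) = exp(i*(s-t)), and sums of them are collapsed using the identity that for every m > 1 the m distinct m-th roots of unity sum to 0, e.g. 1 + exp(2*I*pi/3) + exp(-2*I*pi/3) = 0.)
Dimension check: dim(rho) = sum (mult * dim) = 2*1 + 0*1 + 0*1 = 2 = chi_rho(e) = 2.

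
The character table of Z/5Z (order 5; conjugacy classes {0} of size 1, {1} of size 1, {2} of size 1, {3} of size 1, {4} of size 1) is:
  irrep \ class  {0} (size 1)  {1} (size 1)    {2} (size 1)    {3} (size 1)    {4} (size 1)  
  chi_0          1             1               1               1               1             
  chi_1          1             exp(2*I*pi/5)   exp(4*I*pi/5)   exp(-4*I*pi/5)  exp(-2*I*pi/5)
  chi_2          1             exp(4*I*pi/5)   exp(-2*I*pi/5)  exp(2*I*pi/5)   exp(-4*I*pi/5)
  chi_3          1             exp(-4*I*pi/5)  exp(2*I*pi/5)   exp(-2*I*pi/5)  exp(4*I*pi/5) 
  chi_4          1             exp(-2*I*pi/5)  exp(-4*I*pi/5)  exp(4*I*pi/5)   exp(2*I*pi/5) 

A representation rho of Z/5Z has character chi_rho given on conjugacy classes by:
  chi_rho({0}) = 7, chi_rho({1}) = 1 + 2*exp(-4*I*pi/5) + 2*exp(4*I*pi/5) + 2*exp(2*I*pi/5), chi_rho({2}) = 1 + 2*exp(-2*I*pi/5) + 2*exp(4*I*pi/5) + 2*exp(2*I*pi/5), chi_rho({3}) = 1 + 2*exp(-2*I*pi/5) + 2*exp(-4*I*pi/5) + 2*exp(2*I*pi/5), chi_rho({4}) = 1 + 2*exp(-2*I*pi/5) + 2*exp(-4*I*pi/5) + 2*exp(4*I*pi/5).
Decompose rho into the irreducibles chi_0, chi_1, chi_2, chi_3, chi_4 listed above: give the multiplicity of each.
Multiplicities: chi_0: 1, chi_1: 2, chi_2: 2, chi_3: 2, chi_4: 0.

Argument: Use <chi_rho, chi> = (1/|G|) sum_C |C| * chi_rho(C) * conj(chi(C)) with |G| = 5 for each irreducible chi in the table:
  <chi_rho, chi_0> = (1/5)[1*(7)*conj(1) + 1*(1 + 2*exp(-4*I*pi/5) + 2*exp(4*I*pi/5) + 2*exp(2*I*pi/5))*conj(1) + 1*(1 + 2*exp(-2*I*pi/5) + 2*exp(4*I*pi/5) + 2*exp(2*I*pi/5))*conj(1) + 1*(1 + 2*exp(-2*I*pi/5) + 2*exp(-4*I*pi/5) + 2*exp(2*I*pi/5))*conj(1) + 1*(1 + 2*exp(-2*I*pi/5) + 2*exp(-4*I*pi/5) + 2*exp(4*I*pi/5))*conj(1)]
      = (1/5)[(7) + (1 + 2*exp(-4*I*pi/5) + 2*exp(4*I*pi/5) + 2*exp(2*I*pi/5)) + (1 + 2*exp(-2*I*pi/5) + 2*exp(4*I*pi/5) + 2*exp(2*I*pi/5)) + (1 + 2*exp(-2*I*pi/5) + 2*exp(-4*I*pi/5) + 2*exp(2*I*pi/5)) + (1 + 2*exp(-2*I*pi/5) + 2*exp(-4*I*pi/5) + 2*exp(4*I*pi/5))] = 5/5 = 1
  <chi_rho, chi_1> = (1/5)[1*(7)*conj(1) + 1*(1 + 2*exp(-4*I*pi/5) + 2*exp(4*I*pi/5) + 2*exp(2*I*pi/5))*conj(exp(2*I*pi/5)) + 1*(1 + 2*exp(-2*I*pi/5) + 2*exp(4*I*pi/5) + 2*exp(2*I*pi/5))*conj(exp(4*I*pi/5)) + 1*(1 + 2*exp(-2*I*pi/5) + 2*exp(-4*I*pi/5) + 2*exp(2*I*pi/5))*conj(exp(-4*I*pi/5)) + 1*(1 + 2*exp(-2*I*pi/5) + 2*exp(-4*I*pi/5) + 2*exp(4*I*pi/5))*conj(exp(-2*I*pi/5))]
      = (1/5)[(7) + (2 + exp(-2*I*pi/5) + 2*exp(4*I*pi/5) + 2*exp(2*I*pi/5)) + (2 + 2*exp(-2*I*pi/5) + exp(-4*I*pi/5) + 2*exp(4*I*pi/5)) + (2 + 2*exp(-4*I*pi/5) + exp(4*I*pi/5) + 2*exp(2*I*pi/5)) + (2 + 2*exp(-2*I*pi/5) + 2*exp(-4*I*pi/5) + exp(2*I*pi/5))] = 10/5 = 2
  <chi_rho, chi_2> = (1/5)[1*(7)*conj(1) + 1*(1 + 2*exp(-4*I*pi/5) + 2*exp(4*I*pi/5) + 2*exp(2*I*pi/5))*conj(exp(4*I*pi/5)) + 1*(1 + 2*exp(-2*I*pi/5) + 2*exp(4*I*pi/5) + 2*exp(2*I*pi/5))*conj(exp(-2*I*pi/5)) + 1*(1 + 2*exp(-2*I*pi/5) + 2*exp(-4*I*pi/5) + 2*exp(2*I*pi/5))*conj(exp(2*I*pi/5)) + 1*(1 + 2*exp(-2*I*pi/5) + 2*exp(-4*I*pi/5) + 2*exp(4*I*pi/5))*conj(exp(-4*I*pi/5))]
      = (1/5)[(7) + (2 + 2*exp(-2*I*pi/5) + exp(-4*I*pi/5) + 2*exp(2*I*pi/5)) + (2 + 2*exp(-4*I*pi/5) + exp(2*I*pi/5) + 2*exp(4*I*pi/5)) + (2 + 2*exp(-4*I*pi/5) + exp(-2*I*pi/5) + 2*exp(4*I*pi/5)) + (2 + 2*exp(-2*I*pi/5) + exp(4*I*pi/5) + 2*exp(2*I*pi/5))] = 10/5 = 2
  <chi_rho, chi_3> = (1/5)[1*(7)*conj(1) + 1*(1 + 2*exp(-4*I*pi/5) + 2*exp(4*I*pi/5) + 2*exp(2*I*pi/5))*conj(exp(-4*I*pi/5)) + 1*(1 + 2*exp(-2*I*pi/5) + 2*exp(4*I*pi/5) + 2*exp(2*I*pi/5))*conj(exp(2*I*pi/5)) + 1*(1 + 2*exp(-2*I*pi/5) + 2*exp(-4*I*pi/5) + 2*exp(2*I*pi/5))*conj(exp(-2*I*pi/5)) + 1*(1 + 2*exp(-2*I*pi/5) + 2*exp(-4*I*pi/5) + 2*exp(4*I*pi/5))*conj(exp(4*I*pi/5))]
      = (1/5)[(7) + (2 + 2*exp(-2*I*pi/5) + 2*exp(-4*I*pi/5) + exp(4*I*pi/5)) + (2 + 2*exp(-4*I*pi/5) + exp(-2*I*pi/5) + 2*exp(2*I*pi/5)) + (2 + 2*exp(-2*I*pi/5) + exp(2*I*pi/5) + 2*exp(4*I*pi/5)) + (2 + exp(-4*I*pi/5) + 2*exp(4*I*pi/5) + 2*exp(2*I*pi/5))] = 10/5 = 2
  <chi_rho, chi_4> = (1/5)[1*(7)*conj(1) + 1*(1 + 2*exp(-4*I*pi/5) + 2*exp(4*I*pi/5) + 2*exp(2*I*pi/5))*conj(exp(-2*I*pi/5)) + 1*(1 + 2*exp(-2*I*pi/5) + 2*exp(4*I*pi/5) + 2*exp(2*I*pi/5))*conj(exp(-4*I*pi/5)) + 1*(1 + 2*exp(-2*I*pi/5) + 2*exp(-4*I*pi/5) + 2*exp(2*I*pi/5))*conj(exp(4*I*pi/5)) + 1*(1 + 2*exp(-2*I*pi/5) + 2*exp(-4*I*pi/5) + 2*exp(4*I*pi/5))*conj(exp(2*I*pi/5))]
      = (1/5)[(7) + (2*exp(-2*I*pi/5) + 2*exp(-4*I*pi/5) + exp(2*I*pi/5) + 2*exp(4*I*pi/5)) + (2*exp(-2*I*pi/5) + 2*exp(-4*I*pi/5) + exp(4*I*pi/5) + 2*exp(2*I*pi/5)) + (2*exp(-2*I*pi/5) + exp(-4*I*pi/5) + 2*exp(4*I*pi/5) + 2*exp(2*I*pi/5)) + (2*exp(-4*I*pi/5) + exp(-2*I*pi/5) + 2*exp(4*I*pi/5) + 2*exp(2*I*pi/5))] = 0/5 = 0
(Exp terms are combined using exp(i*s)*conj(exp(i*t)) = exp(i*(s-t)), and sums of them are collapsed using the identity that for every m > 1 the m distinct m-th roots of unity sum to 0, e.g. 1 + exp(2*I*pi/3) + exp(-2*I*pi/3) = 0.)
Dimension check: dim(rho) = sum (mult * dim) = 1*1 + 2*1 + 2*1 + 2*1 + 0*1 = 7 = chi_rho(e) = 7.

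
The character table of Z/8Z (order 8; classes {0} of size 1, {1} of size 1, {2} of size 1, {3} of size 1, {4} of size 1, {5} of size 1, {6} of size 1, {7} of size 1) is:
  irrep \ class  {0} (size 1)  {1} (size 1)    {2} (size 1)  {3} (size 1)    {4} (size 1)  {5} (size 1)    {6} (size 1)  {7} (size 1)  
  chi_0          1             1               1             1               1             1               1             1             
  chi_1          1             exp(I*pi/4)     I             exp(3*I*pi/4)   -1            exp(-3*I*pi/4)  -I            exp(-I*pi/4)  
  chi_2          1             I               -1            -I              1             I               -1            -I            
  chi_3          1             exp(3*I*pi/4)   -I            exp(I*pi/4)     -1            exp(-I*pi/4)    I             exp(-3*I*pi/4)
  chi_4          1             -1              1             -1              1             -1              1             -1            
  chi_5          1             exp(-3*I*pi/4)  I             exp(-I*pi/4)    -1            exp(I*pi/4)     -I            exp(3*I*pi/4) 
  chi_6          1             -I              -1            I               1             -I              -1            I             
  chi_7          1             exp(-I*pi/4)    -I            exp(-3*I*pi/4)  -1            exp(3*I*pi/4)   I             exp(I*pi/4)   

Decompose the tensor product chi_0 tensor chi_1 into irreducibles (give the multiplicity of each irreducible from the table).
chi_0 tensor chi_1 = chi_1 (all other irreducibles have multiplicity 0).

Why: The character of a tensor product is the pointwise product (chi_0 * chi_1)(C) = chi_0(C) * chi_1(C):
  {0}: (1)*(1), {1}: (1)*(exp(I*pi/4)), {2}: (1)*(I), {3}: (1)*(exp(3*I*pi/4)), {4}: (1)*(-1), {5}: (1)*(exp(-3*I*pi/4)), {6}: (1)*(-I), {7}: (1)*(exp(-I*pi/4))
so (chi_0 * chi_1) takes values
  {0} -> 1, {1} -> exp(I*pi/4), {2} -> I, {3} -> exp(3*I*pi/4), {4} -> -1, {5} -> exp(-3*I*pi/4), {6} -> -I, {7} -> exp(-I*pi/4).
Now take the inner product of this character with each irreducible chi from the table, <chi_0*chi_1, chi> = (1/8) sum_C |C| (chi_0*chi_1)(C) conj(chi(C)):
  <chi_0*chi_1, chi_0> = (1/8)[1*(1)*conj(1) + 1*(exp(I*pi/4))*conj(1) + 1*(I)*conj(1) + 1*(exp(3*I*pi/4))*conj(1) + 1*(-1)*conj(1) + 1*(exp(-3*I*pi/4))*conj(1) + 1*(-I)*conj(1) + 1*(exp(-I*pi/4))*conj(1)]
      = (1/8)[(1) + (exp(I*pi/4)) + (I) + (exp(3*I*pi/4)) + (-1) + (exp(-3*I*pi/4)) + (-I) + (exp(-I*pi/4))] = 0/8 = 0
  <chi_0*chi_1, chi_1> = (1/8)[1*(1)*conj(1) + 1*(exp(I*pi/4))*conj(exp(I*pi/4)) + 1*(I)*conj(I) + 1*(exp(3*I*pi/4))*conj(exp(3*I*pi/4)) + 1*(-1)*conj(-1) + 1*(exp(-3*I*pi/4))*conj(exp(-3*I*pi/4)) + 1*(-I)*conj(-I) + 1*(exp(-I*pi/4))*conj(exp(-I*pi/4))]
      = (1/8)[(1) + (1) + (1) + (1) + (1) + (1) + (1) + (1)] = 8/8 = 1
  <chi_0*chi_1, chi_2> = (1/8)[1*(1)*conj(1) + 1*(exp(I*pi/4))*conj(I) + 1*(I)*conj(-1) + 1*(exp(3*I*pi/4))*conj(-I) + 1*(-1)*conj(1) + 1*(exp(-3*I*pi/4))*conj(I) + 1*(-I)*conj(-1) + 1*(exp(-I*pi/4))*conj(-I)]
      = (1/8)[(1) + (-exp(3*I*pi/4)) + (-I) + (exp(-3*I*pi/4)) + (-1) + (-exp(-I*pi/4)) + (I) + (exp(I*pi/4))] = 0/8 = 0
  <chi_0*chi_1, chi_3> = (1/8)[1*(1)*conj(1) + 1*(exp(I*pi/4))*conj(exp(3*I*pi/4)) + 1*(I)*conj(-I) + 1*(exp(3*I*pi/4))*conj(exp(I*pi/4)) + 1*(-1)*conj(-1) + 1*(exp(-3*I*pi/4))*conj(exp(-I*pi/4)) + 1*(-I)*conj(I) + 1*(exp(-I*pi/4))*conj(exp(-3*I*pi/4))]
      = (1/8)[(1) + (-I) + (-1) + (I) + (1) + (-I) + (-1) + (I)] = 0/8 = 0
  <chi_0*chi_1, chi_4> = (1/8)[1*(1)*conj(1) + 1*(exp(I*pi/4))*conj(-1) + 1*(I)*conj(1) + 1*(exp(3*I*pi/4))*conj(-1) + 1*(-1)*conj(1) + 1*(exp(-3*I*pi/4))*conj(-1) + 1*(-I)*conj(1) + 1*(exp(-I*pi/4))*conj(-1)]
      = (1/8)[(1) + (-exp(I*pi/4)) + (I) + (-exp(3*I*pi/4)) + (-1) + (-exp(-3*I*pi/4)) + (-I) + (-exp(-I*pi/4))] = 0/8 = 0
  <chi_0*chi_1, chi_5> = (1/8)[1*(1)*conj(1) + 1*(exp(I*pi/4))*conj(exp(-3*I*pi/4)) + 1*(I)*conj(I) + 1*(exp(3*I*pi/4))*conj(exp(-I*pi/4)) + 1*(-1)*conj(-1) + 1*(exp(-3*I*pi/4))*conj(exp(I*pi/4)) + 1*(-I)*conj(-I) + 1*(exp(-I*pi/4))*conj(exp(3*I*pi/4))]
      = (1/8)[(1) + (-1) + (1) + (-1) + (1) + (-1) + (1) + (-1)] = 0/8 = 0
  <chi_0*chi_1, chi_6> = (1/8)[1*(1)*conj(1) + 1*(exp(I*pi/4))*conj(-I) + 1*(I)*conj(-1) + 1*(exp(3*I*pi/4))*conj(I) + 1*(-1)*conj(1) + 1*(exp(-3*I*pi/4))*conj(-I) + 1*(-I)*conj(-1) + 1*(exp(-I*pi/4))*conj(I)]
      = (1/8)[(1) + (exp(3*I*pi/4)) + (-I) + (-exp(-3*I*pi/4)) + (-1) + (exp(-I*pi/4)) + (I) + (-exp(I*pi/4))] = 0/8 = 0
  <chi_0*chi_1, chi_7> = (1/8)[1*(1)*conj(1) + 1*(exp(I*pi/4))*conj(exp(-I*pi/4)) + 1*(I)*conj(-I) + 1*(exp(3*I*pi/4))*conj(exp(-3*I*pi/4)) + 1*(-1)*conj(-1) + 1*(exp(-3*I*pi/4))*conj(exp(3*I*pi/4)) + 1*(-I)*conj(I) + 1*(exp(-I*pi/4))*conj(exp(I*pi/4))]
      = (1/8)[(1) + (I) + (-1) + (-I) + (1) + (I) + (-1) + (-I)] = 0/8 = 0
(Exp terms are combined using exp(i*s)*conj(exp(i*t)) = exp(i*(s-t)), and sums of them are collapsed using the identity that for every m > 1 the m distinct m-th roots of unity sum to 0, e.g. 1 + exp(2*I*pi/3) + exp(-2*I*pi/3) = 0.)
Hence the multiplicities are chi_1: 1. Dimension check: dim(chi_0)*dim(chi_1) = 1*1 = 1 and sum (mult * dim) = 1*1 = 1.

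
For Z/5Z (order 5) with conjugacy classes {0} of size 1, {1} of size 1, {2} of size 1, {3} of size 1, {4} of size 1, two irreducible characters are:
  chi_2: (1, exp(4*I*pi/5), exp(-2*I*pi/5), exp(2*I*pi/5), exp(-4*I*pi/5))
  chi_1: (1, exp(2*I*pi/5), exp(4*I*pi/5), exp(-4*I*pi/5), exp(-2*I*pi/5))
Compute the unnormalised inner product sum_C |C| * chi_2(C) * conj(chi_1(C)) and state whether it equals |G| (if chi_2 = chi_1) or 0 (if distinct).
Sum = 0; so <chi_2, chi_1> = 0 (distinct irreducibles are orthogonal).

Reasoning: Compute term by term over conjugacy classes (|C| * chi_2(C) * conj(chi_1(C))):
  1*(1)*conj(1) + 1*(exp(4*I*pi/5))*conj(exp(2*I*pi/5)) + 1*(exp(-2*I*pi/5))*conj(exp(4*I*pi/5)) + 1*(exp(2*I*pi/5))*conj(exp(-4*I*pi/5)) + 1*(exp(-4*I*pi/5))*conj(exp(-2*I*pi/5))
  = (1) + (exp(2*I*pi/5)) + (exp(4*I*pi/5)) + (exp(-4*I*pi/5)) + (exp(-2*I*pi/5))
  = 0.
(Exp terms are combined using exp(i*s)*conj(exp(i*t)) = exp(i*(s-t)), and sums of them are collapsed using the identity that for every m > 1 the m distinct m-th roots of unity sum to 0, e.g. 1 + exp(2*I*pi/3) + exp(-2*I*pi/3) = 0.)
Dividing by |G| = 5 gives 0/5 = 0, matching the row-orthogonality relation <chi_2, chi_1> = [chi_2 = chi_1].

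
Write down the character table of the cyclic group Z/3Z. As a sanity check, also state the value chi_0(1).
Character table of Z/3Z (irreps indexed chi_0,...,chi_2 with chi_k(m) = zeta_3^(k*m), zeta_3 = exp(2*pi*i/3)):
  irrep \ class  {0} (size 1)  {1} (size 1)    {2} (size 1)  
  chi_0          1             1               1             
  chi_1          1             exp(2*I*pi/3)   exp(-2*I*pi/3)
  chi_2          1             exp(-2*I*pi/3)  exp(2*I*pi/3) 

Spot check: chi_0(1) = zeta_3^(0*1) = zeta_3^0 = 1.

Solution. Z/3Z is abelian, so all 3 irreducible complex representations are 1-dimensional. They are given by chi_k(m) = zeta_3^(k*m) for k = 0,...,2. Row orthogonality: sum_m chi_k(m) conj(chi_l(m)) = 3 * [k = l].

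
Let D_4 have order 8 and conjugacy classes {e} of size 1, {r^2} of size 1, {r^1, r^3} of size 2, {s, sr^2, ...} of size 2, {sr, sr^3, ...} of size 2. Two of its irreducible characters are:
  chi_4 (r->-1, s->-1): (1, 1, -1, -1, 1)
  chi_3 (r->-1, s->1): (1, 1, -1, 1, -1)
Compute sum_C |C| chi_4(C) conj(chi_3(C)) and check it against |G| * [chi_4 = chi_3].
Sum = 0; so <chi_4, chi_3> = 0 (distinct irreducibles are orthogonal).

Justification: Compute term by term over conjugacy classes (|C| * chi_4(C) * conj(chi_3(C))):
  1*(1)*conj(1) + 1*(1)*conj(1) + 2*(-1)*conj(-1) + 2*(-1)*conj(1) + 2*(1)*conj(-1)
  = (1) + (1) + (2) + (-2) + (-2)
  = 0.
Dividing by |G| = 8 gives 0/8 = 0, matching the row-orthogonality relation <chi_4, chi_3> = [chi_4 = chi_3].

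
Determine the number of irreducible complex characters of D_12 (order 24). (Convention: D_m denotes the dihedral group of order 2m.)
9

Reasoning: The number of irreducible complex representations of a finite group equals its number of conjugacy classes. D_12 has 9 conjugacy classes (n/2 + 3 for n even), so D_12 (order 24) has exactly 9 irreducible complex representations.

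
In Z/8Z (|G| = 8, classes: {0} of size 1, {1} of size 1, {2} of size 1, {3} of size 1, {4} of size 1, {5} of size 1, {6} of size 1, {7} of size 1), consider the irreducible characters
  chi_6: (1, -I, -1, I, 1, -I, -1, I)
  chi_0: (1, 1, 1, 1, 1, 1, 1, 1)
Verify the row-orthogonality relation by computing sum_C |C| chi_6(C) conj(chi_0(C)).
Sum = 0; so <chi_6, chi_0> = 0 (distinct irreducibles are orthogonal).

Compute term by term over conjugacy classes (|C| * chi_6(C) * conj(chi_0(C))):
  1*(1)*conj(1) + 1*(-I)*conj(1) + 1*(-1)*conj(1) + 1*(I)*conj(1) + 1*(1)*conj(1) + 1*(-I)*conj(1) + 1*(-1)*conj(1) + 1*(I)*conj(1)
  = (1) + (-I) + (-1) + (I) + (1) + (-I) + (-1) + (I)
  = 0.
(Exp terms are combined using exp(i*s)*conj(exp(i*t)) = exp(i*(s-t)), and sums of them are collapsed using the identity that for every m > 1 the m distinct m-th roots of unity sum to 0, e.g. 1 + exp(2*I*pi/3) + exp(-2*I*pi/3) = 0.)
Dividing by |G| = 8 gives 0/8 = 0, matching the row-orthogonality relation <chi_6, chi_0> = [chi_6 = chi_0].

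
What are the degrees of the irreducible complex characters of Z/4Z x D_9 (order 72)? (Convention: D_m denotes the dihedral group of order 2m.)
Dimensions: 1, 1, 1, 1, 1, 1, 1, 1, 2, 2, 2, 2, 2, 2, 2, 2, 2, 2, 2, 2, 2, 2, 2, 2

Why: There are 24 irreducibles (= number of conjugacy classes). Their dimensions d_i satisfy sum d_i^2 = |G| = 72: 1 + 1 + 1 + 1 + 1 + 1 + 1 + 1 + 4 + 4 + 4 + 4 + 4 + 4 + 4 + 4 + 4 + 4 + 4 + 4 + 4 + 4 + 4 + 4 = 72. (For the product with Z/4Z: each of the 4 1-dim characters of Z/4Z tensors with each irrep of D_9, giving 4 copies of each D_9-dimension.)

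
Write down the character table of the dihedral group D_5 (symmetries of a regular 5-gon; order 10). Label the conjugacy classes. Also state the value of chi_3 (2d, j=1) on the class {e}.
Conjugacy classes: {e} of size 1, {r^1, r^4} of size 2, {r^2, r^3} of size 2, {s, sr, ..., sr^4} of size 5.
Character table:
  irrep \ class              {e} (size 1)  {r^1, r^4} (size 2)  {r^2, r^3} (size 2)  {s, sr, ..., sr^4} (size 5)
  chi_1 (triv)               1             1                    1                    1                          
  chi_2 (sign: r->1, s->-1)  1             1                    1                    -1                         
  chi_3 (2d, j=1)            2             -1/2 + sqrt(5)/2     -sqrt(5)/2 - 1/2     0                          
  chi_4 (2d, j=2)            2             -sqrt(5)/2 - 1/2     -1/2 + sqrt(5)/2     0                          

Spot check: chi_3 (2d, j=1) on {e} = 2.

Reasoning: D_5 has order 2*5 = 10 with 4 conjugacy classes, hence 4 irreducibles. Sum of squared dims 1 + 1 + 4 + 4 = 10 = |G|. Linear characters come from the abelianisation; the 2-dimensional irreps have character r^k -> 2*cos(2*pi*j*k/5), reflections -> 0.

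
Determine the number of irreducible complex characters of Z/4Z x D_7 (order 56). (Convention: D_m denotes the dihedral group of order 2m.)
20

Why: The number of irreducible complex representations of a finite group equals its number of conjugacy classes. For a direct product, #classes(G x H) = #classes(G) * #classes(H). Z/4Z has 4 classes (abelian), D_7 has 5 classes, so 4 * 5 = 20, so Z/4Z x D_7 (order 56) has exactly 20 irreducible complex representations.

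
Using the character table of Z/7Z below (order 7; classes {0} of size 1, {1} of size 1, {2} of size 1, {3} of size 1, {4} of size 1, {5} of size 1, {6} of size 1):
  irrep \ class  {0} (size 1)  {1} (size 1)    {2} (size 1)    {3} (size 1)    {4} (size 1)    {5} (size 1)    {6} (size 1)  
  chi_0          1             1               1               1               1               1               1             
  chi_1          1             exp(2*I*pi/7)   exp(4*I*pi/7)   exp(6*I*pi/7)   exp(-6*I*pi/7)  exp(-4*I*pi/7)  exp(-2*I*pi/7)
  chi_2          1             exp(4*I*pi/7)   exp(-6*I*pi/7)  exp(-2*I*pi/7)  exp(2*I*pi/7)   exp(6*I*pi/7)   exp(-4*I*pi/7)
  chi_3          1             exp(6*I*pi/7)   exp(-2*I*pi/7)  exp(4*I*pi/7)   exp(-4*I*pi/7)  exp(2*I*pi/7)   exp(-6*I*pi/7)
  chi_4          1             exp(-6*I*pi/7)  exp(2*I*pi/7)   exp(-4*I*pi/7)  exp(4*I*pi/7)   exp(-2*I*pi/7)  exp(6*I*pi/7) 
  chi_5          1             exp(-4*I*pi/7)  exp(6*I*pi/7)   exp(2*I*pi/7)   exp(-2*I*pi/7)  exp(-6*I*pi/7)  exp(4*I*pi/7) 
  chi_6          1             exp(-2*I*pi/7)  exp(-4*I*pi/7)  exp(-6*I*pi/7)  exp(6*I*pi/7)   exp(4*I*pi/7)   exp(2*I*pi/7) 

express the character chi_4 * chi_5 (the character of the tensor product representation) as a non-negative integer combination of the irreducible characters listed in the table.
chi_4 tensor chi_5 = chi_2 (all other irreducibles have multiplicity 0).

Details: The character of a tensor product is the pointwise product (chi_4 * chi_5)(C) = chi_4(C) * chi_5(C):
  {0}: (1)*(1), {1}: (exp(-6*I*pi/7))*(exp(-4*I*pi/7)), {2}: (exp(2*I*pi/7))*(exp(6*I*pi/7)), {3}: (exp(-4*I*pi/7))*(exp(2*I*pi/7)), {4}: (exp(4*I*pi/7))*(exp(-2*I*pi/7)), {5}: (exp(-2*I*pi/7))*(exp(-6*I*pi/7)), {6}: (exp(6*I*pi/7))*(exp(4*I*pi/7))
so (chi_4 * chi_5) takes values
  {0} -> 1, {1} -> exp(4*I*pi/7), {2} -> exp(-6*I*pi/7), {3} -> exp(-2*I*pi/7), {4} -> exp(2*I*pi/7), {5} -> exp(6*I*pi/7), {6} -> exp(-4*I*pi/7).
Now take the inner product of this character with each irreducible chi from the table, <chi_4*chi_5, chi> = (1/7) sum_C |C| (chi_4*chi_5)(C) conj(chi(C)):
  <chi_4*chi_5, chi_0> = (1/7)[1*(1)*conj(1) + 1*(exp(4*I*pi/7))*conj(1) + 1*(exp(-6*I*pi/7))*conj(1) + 1*(exp(-2*I*pi/7))*conj(1) + 1*(exp(2*I*pi/7))*conj(1) + 1*(exp(6*I*pi/7))*conj(1) + 1*(exp(-4*I*pi/7))*conj(1)]
      = (1/7)[(1) + (exp(4*I*pi/7)) + (exp(-6*I*pi/7)) + (exp(-2*I*pi/7)) + (exp(2*I*pi/7)) + (exp(6*I*pi/7)) + (exp(-4*I*pi/7))] = 0/7 = 0
  <chi_4*chi_5, chi_1> = (1/7)[1*(1)*conj(1) + 1*(exp(4*I*pi/7))*conj(exp(2*I*pi/7)) + 1*(exp(-6*I*pi/7))*conj(exp(4*I*pi/7)) + 1*(exp(-2*I*pi/7))*conj(exp(6*I*pi/7)) + 1*(exp(2*I*pi/7))*conj(exp(-6*I*pi/7)) + 1*(exp(6*I*pi/7))*conj(exp(-4*I*pi/7)) + 1*(exp(-4*I*pi/7))*conj(exp(-2*I*pi/7))]
      = (1/7)[(1) + (exp(2*I*pi/7)) + (exp(4*I*pi/7)) + (exp(6*I*pi/7)) + (exp(-6*I*pi/7)) + (exp(-4*I*pi/7)) + (exp(-2*I*pi/7))] = 0/7 = 0
  <chi_4*chi_5, chi_2> = (1/7)[1*(1)*conj(1) + 1*(exp(4*I*pi/7))*conj(exp(4*I*pi/7)) + 1*(exp(-6*I*pi/7))*conj(exp(-6*I*pi/7)) + 1*(exp(-2*I*pi/7))*conj(exp(-2*I*pi/7)) + 1*(exp(2*I*pi/7))*conj(exp(2*I*pi/7)) + 1*(exp(6*I*pi/7))*conj(exp(6*I*pi/7)) + 1*(exp(-4*I*pi/7))*conj(exp(-4*I*pi/7))]
      = (1/7)[(1) + (1) + (1) + (1) + (1) + (1) + (1)] = 7/7 = 1
  <chi_4*chi_5, chi_3> = (1/7)[1*(1)*conj(1) + 1*(exp(4*I*pi/7))*conj(exp(6*I*pi/7)) + 1*(exp(-6*I*pi/7))*conj(exp(-2*I*pi/7)) + 1*(exp(-2*I*pi/7))*conj(exp(4*I*pi/7)) + 1*(exp(2*I*pi/7))*conj(exp(-4*I*pi/7)) + 1*(exp(6*I*pi/7))*conj(exp(2*I*pi/7)) + 1*(exp(-4*I*pi/7))*conj(exp(-6*I*pi/7))]
      = (1/7)[(1) + (exp(-2*I*pi/7)) + (exp(-4*I*pi/7)) + (exp(-6*I*pi/7)) + (exp(6*I*pi/7)) + (exp(4*I*pi/7)) + (exp(2*I*pi/7))] = 0/7 = 0
  <chi_4*chi_5, chi_4> = (1/7)[1*(1)*conj(1) + 1*(exp(4*I*pi/7))*conj(exp(-6*I*pi/7)) + 1*(exp(-6*I*pi/7))*conj(exp(2*I*pi/7)) + 1*(exp(-2*I*pi/7))*conj(exp(-4*I*pi/7)) + 1*(exp(2*I*pi/7))*conj(exp(4*I*pi/7)) + 1*(exp(6*I*pi/7))*conj(exp(-2*I*pi/7)) + 1*(exp(-4*I*pi/7))*conj(exp(6*I*pi/7))]
      = (1/7)[(1) + (exp(-4*I*pi/7)) + (exp(6*I*pi/7)) + (exp(2*I*pi/7)) + (exp(-2*I*pi/7)) + (exp(-6*I*pi/7)) + (exp(4*I*pi/7))] = 0/7 = 0
  <chi_4*chi_5, chi_5> = (1/7)[1*(1)*conj(1) + 1*(exp(4*I*pi/7))*conj(exp(-4*I*pi/7)) + 1*(exp(-6*I*pi/7))*conj(exp(6*I*pi/7)) + 1*(exp(-2*I*pi/7))*conj(exp(2*I*pi/7)) + 1*(exp(2*I*pi/7))*conj(exp(-2*I*pi/7)) + 1*(exp(6*I*pi/7))*conj(exp(-6*I*pi/7)) + 1*(exp(-4*I*pi/7))*conj(exp(4*I*pi/7))]
      = (1/7)[(1) + (exp(-6*I*pi/7)) + (exp(2*I*pi/7)) + (exp(-4*I*pi/7)) + (exp(4*I*pi/7)) + (exp(-2*I*pi/7)) + (exp(6*I*pi/7))] = 0/7 = 0
  <chi_4*chi_5, chi_6> = (1/7)[1*(1)*conj(1) + 1*(exp(4*I*pi/7))*conj(exp(-2*I*pi/7)) + 1*(exp(-6*I*pi/7))*conj(exp(-4*I*pi/7)) + 1*(exp(-2*I*pi/7))*conj(exp(-6*I*pi/7)) + 1*(exp(2*I*pi/7))*conj(exp(6*I*pi/7)) + 1*(exp(6*I*pi/7))*conj(exp(4*I*pi/7)) + 1*(exp(-4*I*pi/7))*conj(exp(2*I*pi/7))]
      = (1/7)[(1) + (exp(6*I*pi/7)) + (exp(-2*I*pi/7)) + (exp(4*I*pi/7)) + (exp(-4*I*pi/7)) + (exp(2*I*pi/7)) + (exp(-6*I*pi/7))] = 0/7 = 0
(Exp terms are combined using exp(i*s)*conj(exp(i*t)) = exp(i*(s-t)), and sums of them are collapsed using the identity that for every m > 1 the m distinct m-th roots of unity sum to 0, e.g. 1 + exp(2*I*pi/3) + exp(-2*I*pi/3) = 0.)
Hence the multiplicities are chi_2: 1. Dimension check: dim(chi_4)*dim(chi_5) = 1*1 = 1 and sum (mult * dim) = 1*1 = 1.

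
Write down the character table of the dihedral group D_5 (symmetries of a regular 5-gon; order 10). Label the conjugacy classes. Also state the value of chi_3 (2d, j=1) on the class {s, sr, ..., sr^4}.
Conjugacy classes: {e} of size 1, {r^1, r^4} of size 2, {r^2, r^3} of size 2, {s, sr, ..., sr^4} of size 5.
Character table:
  irrep \ class              {e} (size 1)  {r^1, r^4} (size 2)  {r^2, r^3} (size 2)  {s, sr, ..., sr^4} (size 5)
  chi_1 (triv)               1             1                    1                    1                          
  chi_2 (sign: r->1, s->-1)  1             1                    1                    -1                         
  chi_3 (2d, j=1)            2             -1/2 + sqrt(5)/2     -sqrt(5)/2 - 1/2     0                          
  chi_4 (2d, j=2)            2             -sqrt(5)/2 - 1/2     -1/2 + sqrt(5)/2     0                          

Spot check: chi_3 (2d, j=1) on {s, sr, ..., sr^4} = 0.

Reasoning: D_5 has order 2*5 = 10 with 4 conjugacy classes, hence 4 irreducibles. Sum of squared dims 1 + 1 + 4 + 4 = 10 = |G|. Linear characters come from the abelianisation; the 2-dimensional irreps have character r^k -> 2*cos(2*pi*j*k/5), reflections -> 0.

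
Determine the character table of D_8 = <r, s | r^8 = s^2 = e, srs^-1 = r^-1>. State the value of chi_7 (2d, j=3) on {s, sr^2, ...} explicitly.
Conjugacy classes: {e} of size 1, {r^4} of size 1, {r^1, r^7} of size 2, {r^2, r^6} of size 2, {r^3, r^5} of size 2, {s, sr^2, ...} of size 4, {sr, sr^3, ...} of size 4.
Character table:
  irrep \ class              {e} (size 1)  {r^4} (size 1)  {r^1, r^7} (size 2)  {r^2, r^6} (size 2)  {r^3, r^5} (size 2)  {s, sr^2, ...} (size 4)  {sr, sr^3, ...} (size 4)
  chi_1 (triv)               1             1               1                    1                    1                    1                        1                       
  chi_2 (sign: r->1, s->-1)  1             1               1                    1                    1                    -1                       -1                      
  chi_3 (r->-1, s->1)        1             1               -1                   1                    -1                   1                        -1                      
  chi_4 (r->-1, s->-1)       1             1               -1                   1                    -1                   -1                       1                       
  chi_5 (2d, j=1)            2             -2              sqrt(2)              0                    -sqrt(2)             0                        0                       
  chi_6 (2d, j=2)            2             2               0                    -2                   0                    0                        0                       
  chi_7 (2d, j=3)            2             -2              -sqrt(2)             0                    sqrt(2)              0                        0                       

Spot check: chi_7 (2d, j=3) on {s, sr^2, ...} = 0.

Derivation: D_8 has order 2*8 = 16 with 7 conjugacy classes, hence 7 irreducibles. Sum of squared dims 1 + 1 + 1 + 1 + 4 + 4 + 4 = 16 = |G|. Linear characters come from the abelianisation; the 2-dimensional irreps have character r^k -> 2*cos(2*pi*j*k/8), reflections -> 0.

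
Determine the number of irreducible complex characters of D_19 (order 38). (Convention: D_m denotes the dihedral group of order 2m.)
11

Working: The number of irreducible complex representations of a finite group equals its number of conjugacy classes. D_19 has 11 conjugacy classes ((n+3)/2 for n odd), so D_19 (order 38) has exactly 11 irreducible complex representations.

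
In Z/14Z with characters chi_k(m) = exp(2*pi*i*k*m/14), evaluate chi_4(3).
chi_4(3) = zeta_14^12 = exp(-2*I*pi/7)

Details: chi_4(3) = zeta_14^(4*3) = zeta_14^12. Since zeta_14^14 = 1, this equals zeta_14^12 = exp(2*pi*i*12/14) = exp(-2*I*pi/7).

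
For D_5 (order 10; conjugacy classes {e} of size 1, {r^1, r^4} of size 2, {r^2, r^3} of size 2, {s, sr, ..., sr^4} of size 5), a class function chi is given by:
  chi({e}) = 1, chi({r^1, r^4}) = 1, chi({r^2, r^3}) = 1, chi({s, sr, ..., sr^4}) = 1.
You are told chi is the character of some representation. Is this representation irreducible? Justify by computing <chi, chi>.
Irreducible: <chi, chi> = 1.

Why: <chi, chi> = (1/|G|) sum_C |C| * |chi(C)|^2 = (1/10)[1*|1|^2 + 2*|1|^2 + 2*|1|^2 + 5*|1|^2]
  = (1/10)[(1) + (2) + (2) + (5)] = 10/10 = 1.
A character is irreducible iff <chi, chi> = 1, so this representation is irreducible.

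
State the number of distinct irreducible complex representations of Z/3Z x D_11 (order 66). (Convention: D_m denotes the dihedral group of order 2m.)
21

The number of irreducible complex representations of a finite group equals its number of conjugacy classes. For a direct product, #classes(G x H) = #classes(G) * #classes(H). Z/3Z has 3 classes (abelian), D_11 has 7 classes, so 3 * 7 = 21, so Z/3Z x D_11 (order 66) has exactly 21 irreducible complex representations.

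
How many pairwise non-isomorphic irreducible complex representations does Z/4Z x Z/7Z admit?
28

Why: The number of irreducible complex representations of a finite group equals its number of conjugacy classes. Z/4Z x Z/7Z is abelian of order 28, so every element is its own conjugacy class: 28 classes, so Z/4Z x Z/7Z (order 28) has exactly 28 irreducible complex representations.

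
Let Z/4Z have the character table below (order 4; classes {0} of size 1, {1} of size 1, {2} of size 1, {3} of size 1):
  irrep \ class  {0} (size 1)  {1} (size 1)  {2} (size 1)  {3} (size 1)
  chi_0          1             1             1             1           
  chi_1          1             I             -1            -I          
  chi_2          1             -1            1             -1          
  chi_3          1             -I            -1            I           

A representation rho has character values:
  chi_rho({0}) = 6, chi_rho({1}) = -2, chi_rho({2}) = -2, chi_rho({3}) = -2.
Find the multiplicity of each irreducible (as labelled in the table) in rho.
Multiplicities: chi_0: 0, chi_1: 2, chi_2: 2, chi_3: 2.

Reasoning: Use <chi_rho, chi> = (1/|G|) sum_C |C| * chi_rho(C) * conj(chi(C)) with |G| = 4 for each irreducible chi in the table:
  <chi_rho, chi_0> = (1/4)[1*(6)*conj(1) + 1*(-2)*conj(1) + 1*(-2)*conj(1) + 1*(-2)*conj(1)]
      = (1/4)[(6) + (-2) + (-2) + (-2)] = 0/4 = 0
  <chi_rho, chi_1> = (1/4)[1*(6)*conj(1) + 1*(-2)*conj(I) + 1*(-2)*conj(-1) + 1*(-2)*conj(-I)]
      = (1/4)[(6) + (2*I) + (2) + (-2*I)] = 8/4 = 2
  <chi_rho, chi_2> = (1/4)[1*(6)*conj(1) + 1*(-2)*conj(-1) + 1*(-2)*conj(1) + 1*(-2)*conj(-1)]
      = (1/4)[(6) + (2) + (-2) + (2)] = 8/4 = 2
  <chi_rho, chi_3> = (1/4)[1*(6)*conj(1) + 1*(-2)*conj(-I) + 1*(-2)*conj(-1) + 1*(-2)*conj(I)]
      = (1/4)[(6) + (-2*I) + (2) + (2*I)] = 8/4 = 2
(Exp terms are combined using exp(i*s)*conj(exp(i*t)) = exp(i*(s-t)), and sums of them are collapsed using the identity that for every m > 1 the m distinct m-th roots of unity sum to 0, e.g. 1 + exp(2*I*pi/3) + exp(-2*I*pi/3) = 0.)
Dimension check: dim(rho) = sum (mult * dim) = 0*1 + 2*1 + 2*1 + 2*1 = 6 = chi_rho(e) = 6.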